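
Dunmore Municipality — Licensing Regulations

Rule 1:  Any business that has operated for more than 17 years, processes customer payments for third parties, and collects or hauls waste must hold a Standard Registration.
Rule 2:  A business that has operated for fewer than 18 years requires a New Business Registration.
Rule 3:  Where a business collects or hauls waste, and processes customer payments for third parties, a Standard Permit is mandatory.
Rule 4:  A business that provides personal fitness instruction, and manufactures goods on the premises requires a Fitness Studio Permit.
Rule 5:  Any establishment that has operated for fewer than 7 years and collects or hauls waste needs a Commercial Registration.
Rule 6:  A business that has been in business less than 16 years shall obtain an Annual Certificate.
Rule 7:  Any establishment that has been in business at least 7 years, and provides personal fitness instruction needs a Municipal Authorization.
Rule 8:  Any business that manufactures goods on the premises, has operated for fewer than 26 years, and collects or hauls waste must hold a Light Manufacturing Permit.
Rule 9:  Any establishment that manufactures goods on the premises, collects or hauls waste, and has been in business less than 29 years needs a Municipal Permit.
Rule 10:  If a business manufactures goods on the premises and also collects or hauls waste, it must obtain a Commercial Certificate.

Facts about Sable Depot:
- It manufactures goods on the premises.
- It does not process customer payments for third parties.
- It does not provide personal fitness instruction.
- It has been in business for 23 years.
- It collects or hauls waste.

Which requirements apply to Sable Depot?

Commercial Certificate, Light Manufacturing Permit, Municipal Permit

Rule 1: years in business 23 > 17; does not process customer payments for third parties; collects or hauls waste → Standard Registration not required.
Rule 2: years in business 23 ≥ 18 → New Business Registration not required.
Rule 3: collects or hauls waste; does not process customer payments for third parties → Standard Permit not required.
Rule 4: does not provide personal fitness instruction; manufactures goods on the premises → Fitness Studio Permit not required.
Rule 5: years in business 23 ≥ 7; collects or hauls waste → Commercial Registration not required.
Rule 6: years in business 23 ≥ 16 → Annual Certificate not required.
Rule 7: years in business 23 ≥ 7; does not provide personal fitness instruction → Municipal Authorization not required.
Rule 8: manufactures goods on the premises; years in business 23 < 26; collects or hauls waste → Light Manufacturing Permit required.
Rule 9: manufactures goods on the premises; collects or hauls waste; years in business 23 < 29 → Municipal Permit required.
Rule 10: manufactures goods on the premises; collects or hauls waste → Commercial Certificate required.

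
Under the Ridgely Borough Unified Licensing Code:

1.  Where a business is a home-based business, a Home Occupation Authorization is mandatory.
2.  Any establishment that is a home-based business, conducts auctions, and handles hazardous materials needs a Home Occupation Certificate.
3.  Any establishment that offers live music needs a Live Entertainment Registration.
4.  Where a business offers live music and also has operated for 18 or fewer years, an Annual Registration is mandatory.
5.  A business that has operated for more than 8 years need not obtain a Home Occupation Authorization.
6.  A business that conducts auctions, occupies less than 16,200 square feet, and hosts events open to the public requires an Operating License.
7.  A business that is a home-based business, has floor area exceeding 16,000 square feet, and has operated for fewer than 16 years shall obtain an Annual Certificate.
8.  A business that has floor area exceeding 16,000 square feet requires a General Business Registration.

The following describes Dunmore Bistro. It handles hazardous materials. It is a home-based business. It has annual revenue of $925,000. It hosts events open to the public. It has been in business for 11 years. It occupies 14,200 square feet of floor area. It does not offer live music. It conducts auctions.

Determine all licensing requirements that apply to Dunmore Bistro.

1. is a home-based business → Home Occupation Authorization required.
2. is a home-based business; conducts auctions; handles hazardous materials → Home Occupation Certificate required.
3. does not offer live music → Live Entertainment Registration not required.
4. does not offer live music; years in business 11 ≤ 18 → Annual Registration not required.
5. years in business 11 > 8 → exempt from Home Occupation Authorization.
6. conducts auctions; floor area 14,200 square feet < 16,200 square feet; hosts events open to the public → Operating License required.
7. is a home-based business; floor area 14,200 square feet ≤ 16,000 square feet; years in business 11 < 16 → Annual Certificate not required.
8. floor area 14,200 square feet ≤ 16,000 square feet → General Business Registration not required.

Home Occupation Certificate, Operating License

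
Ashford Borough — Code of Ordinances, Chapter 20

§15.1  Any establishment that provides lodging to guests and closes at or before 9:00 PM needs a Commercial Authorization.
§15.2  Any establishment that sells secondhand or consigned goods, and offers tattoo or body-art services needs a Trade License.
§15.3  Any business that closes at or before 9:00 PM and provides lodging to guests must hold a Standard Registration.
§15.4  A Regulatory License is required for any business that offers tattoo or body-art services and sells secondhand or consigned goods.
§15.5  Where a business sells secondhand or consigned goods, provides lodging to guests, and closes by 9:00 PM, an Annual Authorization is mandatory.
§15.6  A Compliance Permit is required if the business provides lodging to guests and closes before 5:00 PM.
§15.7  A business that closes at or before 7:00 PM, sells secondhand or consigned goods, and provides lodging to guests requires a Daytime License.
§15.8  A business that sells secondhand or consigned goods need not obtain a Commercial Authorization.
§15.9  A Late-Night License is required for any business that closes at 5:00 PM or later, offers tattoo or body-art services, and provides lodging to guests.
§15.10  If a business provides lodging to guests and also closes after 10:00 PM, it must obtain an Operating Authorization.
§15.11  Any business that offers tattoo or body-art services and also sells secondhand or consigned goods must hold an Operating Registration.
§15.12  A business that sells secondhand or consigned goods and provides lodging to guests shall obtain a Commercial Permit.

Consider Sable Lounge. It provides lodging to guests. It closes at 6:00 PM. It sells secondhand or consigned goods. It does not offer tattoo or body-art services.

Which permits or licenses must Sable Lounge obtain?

Annual Authorization, Commercial Permit, Daytime License, Standard Registration

§15.1 provides lodging to guests; closes 6:00 PM, at/before 9:00 PM → Commercial Authorization required.
§15.2 sells secondhand or consigned goods; does not offer tattoo or body-art services → Trade License not required.
§15.3 closes 6:00 PM, at/before 9:00 PM; provides lodging to guests → Standard Registration required.
§15.4 does not offer tattoo or body-art services; sells secondhand or consigned goods → Regulatory License not required.
§15.5 sells secondhand or consigned goods; provides lodging to guests; closes 6:00 PM, at/before 9:00 PM → Annual Authorization required.
§15.6 provides lodging to guests; closes 6:00 PM, after 5:00 PM → Compliance Permit not required.
§15.7 closes 6:00 PM, at/before 7:00 PM; sells secondhand or consigned goods; provides lodging to guests → Daytime License required.
§15.8 sells secondhand or consigned goods → exempt from Commercial Authorization.
§15.9 closes 6:00 PM, after 5:00 PM; does not offer tattoo or body-art services; provides lodging to guests → Late-Night License not required.
§15.10 provides lodging to guests; closes 6:00 PM, at/before 10:00 PM → Operating Authorization not required.
§15.11 does not offer tattoo or body-art services; sells secondhand or consigned goods → Operating Registration not required.
§15.12 sells secondhand or consigned goods; provides lodging to guests → Commercial Permit required.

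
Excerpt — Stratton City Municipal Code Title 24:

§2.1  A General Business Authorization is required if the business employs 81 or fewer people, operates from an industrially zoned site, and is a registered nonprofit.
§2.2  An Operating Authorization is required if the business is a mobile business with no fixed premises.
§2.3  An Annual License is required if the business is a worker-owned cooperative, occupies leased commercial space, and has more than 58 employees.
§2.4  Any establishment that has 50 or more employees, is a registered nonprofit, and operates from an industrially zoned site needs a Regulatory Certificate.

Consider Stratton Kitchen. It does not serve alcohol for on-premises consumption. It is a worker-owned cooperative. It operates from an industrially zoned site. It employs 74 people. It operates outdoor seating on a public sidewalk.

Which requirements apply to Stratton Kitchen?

None

§2.1 employees 74 ≤ 81; operates from an industrially zoned site; is a worker-owned cooperative (not: is a registered nonprofit) → General Business Authorization not required.
§2.2 operates from an industrially zoned site (not: is a mobile business with no fixed premises) → Operating Authorization not required.
§2.3 is a worker-owned cooperative; operates from an industrially zoned site (not: occupies leased commercial space); employees 74 > 58 → Annual License not required.
§2.4 employees 74 ≥ 50; is a worker-owned cooperative (not: is a registered nonprofit); operates from an industrially zoned site → Regulatory Certificate not required.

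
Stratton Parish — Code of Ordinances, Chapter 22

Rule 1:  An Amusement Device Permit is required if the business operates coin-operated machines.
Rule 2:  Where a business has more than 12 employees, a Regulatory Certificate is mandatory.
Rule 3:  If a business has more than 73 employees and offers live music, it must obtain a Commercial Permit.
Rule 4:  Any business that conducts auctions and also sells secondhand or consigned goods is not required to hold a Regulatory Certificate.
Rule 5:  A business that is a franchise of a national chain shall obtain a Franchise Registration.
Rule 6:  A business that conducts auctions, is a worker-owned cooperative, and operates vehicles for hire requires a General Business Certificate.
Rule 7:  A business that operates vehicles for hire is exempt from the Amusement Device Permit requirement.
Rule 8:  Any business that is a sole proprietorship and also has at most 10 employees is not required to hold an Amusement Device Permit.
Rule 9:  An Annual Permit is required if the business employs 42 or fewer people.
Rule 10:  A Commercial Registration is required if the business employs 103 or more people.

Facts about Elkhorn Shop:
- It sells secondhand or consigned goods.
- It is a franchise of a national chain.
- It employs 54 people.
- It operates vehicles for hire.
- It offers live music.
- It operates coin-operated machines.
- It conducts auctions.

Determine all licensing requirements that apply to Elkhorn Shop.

Franchise Registration

Rule 1: operates coin-operated machines → Amusement Device Permit required.
Rule 2: employees 54 > 12 → Regulatory Certificate required.
Rule 3: employees 54 ≤ 73; offers live music → Commercial Permit not required.
Rule 4: conducts auctions; sells secondhand or consigned goods → exempt from Regulatory Certificate.
Rule 5: is a franchise of a national chain → Franchise Registration required.
Rule 6: conducts auctions; is a franchise of a national chain (not: is a worker-owned cooperative); operates vehicles for hire → General Business Certificate not required.
Rule 7: operates vehicles for hire → exempt from Amusement Device Permit.
Rule 8: is a franchise of a national chain (not: is a sole proprietorship); employees 54 > 10 → Amusement Device Permit exemption does not apply.
Rule 9: employees 54 > 42 → Annual Permit not required.
Rule 10: employees 54 < 103 → Commercial Registration not required.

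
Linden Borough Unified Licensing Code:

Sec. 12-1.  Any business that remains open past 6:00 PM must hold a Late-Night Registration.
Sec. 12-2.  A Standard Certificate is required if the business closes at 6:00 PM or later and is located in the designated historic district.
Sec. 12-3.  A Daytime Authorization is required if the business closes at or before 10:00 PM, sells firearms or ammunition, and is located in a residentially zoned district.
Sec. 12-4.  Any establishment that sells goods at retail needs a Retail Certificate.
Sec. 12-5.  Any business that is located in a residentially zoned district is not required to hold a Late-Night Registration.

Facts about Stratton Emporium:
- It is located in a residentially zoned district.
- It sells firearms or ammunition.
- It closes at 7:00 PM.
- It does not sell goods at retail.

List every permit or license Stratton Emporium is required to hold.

Daytime Authorization

Sec. 12-1. closes 7:00 PM, after 6:00 PM → Late-Night Registration required.
Sec. 12-2. closes 7:00 PM, after 6:00 PM; is located in a residentially zoned district (not: is located in the designated historic district) → Standard Certificate not required.
Sec. 12-3. closes 7:00 PM, at/before 10:00 PM; sells firearms or ammunition; is located in a residentially zoned district → Daytime Authorization required.
Sec. 12-4. does not sell goods at retail → Retail Certificate not required.
Sec. 12-5. is located in a residentially zoned district → exempt from Late-Night Registration.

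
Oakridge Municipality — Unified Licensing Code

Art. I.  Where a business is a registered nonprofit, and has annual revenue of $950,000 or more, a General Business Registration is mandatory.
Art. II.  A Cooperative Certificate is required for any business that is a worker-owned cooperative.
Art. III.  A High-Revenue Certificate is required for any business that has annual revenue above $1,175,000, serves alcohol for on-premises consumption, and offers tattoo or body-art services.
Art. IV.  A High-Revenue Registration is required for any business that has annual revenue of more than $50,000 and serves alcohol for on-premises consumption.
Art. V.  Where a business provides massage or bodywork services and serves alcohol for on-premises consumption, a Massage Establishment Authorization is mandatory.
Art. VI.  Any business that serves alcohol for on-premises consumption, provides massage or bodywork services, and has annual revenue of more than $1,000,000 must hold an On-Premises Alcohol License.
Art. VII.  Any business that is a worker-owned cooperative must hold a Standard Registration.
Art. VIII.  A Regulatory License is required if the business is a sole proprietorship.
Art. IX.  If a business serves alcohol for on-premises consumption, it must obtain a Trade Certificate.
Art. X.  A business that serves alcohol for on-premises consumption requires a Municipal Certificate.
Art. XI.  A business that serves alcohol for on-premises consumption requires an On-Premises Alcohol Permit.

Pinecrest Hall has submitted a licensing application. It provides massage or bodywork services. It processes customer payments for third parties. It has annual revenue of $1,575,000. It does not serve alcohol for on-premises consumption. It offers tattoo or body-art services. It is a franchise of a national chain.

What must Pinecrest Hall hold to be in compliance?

None

Art. I. is a franchise of a national chain (not: is a registered nonprofit); revenue $1,575,000 ≥ $950,000 → General Business Registration not required.
Art. II. is a franchise of a national chain (not: is a worker-owned cooperative) → Cooperative Certificate not required.
Art. III. revenue $1,575,000 > $1,175,000; does not serve alcohol for on-premises consumption; offers tattoo or body-art services → High-Revenue Certificate not required.
Art. IV. revenue $1,575,000 > $50,000; does not serve alcohol for on-premises consumption → High-Revenue Registration not required.
Art. V. provides massage or bodywork services; does not serve alcohol for on-premises consumption → Massage Establishment Authorization not required.
Art. VI. does not serve alcohol for on-premises consumption; provides massage or bodywork services; revenue $1,575,000 > $1,000,000 → On-Premises Alcohol License not required.
Art. VII. is a franchise of a national chain (not: is a worker-owned cooperative) → Standard Registration not required.
Art. VIII. is a franchise of a national chain (not: is a sole proprietorship) → Regulatory License not required.
Art. IX. does not serve alcohol for on-premises consumption → Trade Certificate not required.
Art. X. does not serve alcohol for on-premises consumption → Municipal Certificate not required.
Art. XI. does not serve alcohol for on-premises consumption → On-Premises Alcohol Permit not required.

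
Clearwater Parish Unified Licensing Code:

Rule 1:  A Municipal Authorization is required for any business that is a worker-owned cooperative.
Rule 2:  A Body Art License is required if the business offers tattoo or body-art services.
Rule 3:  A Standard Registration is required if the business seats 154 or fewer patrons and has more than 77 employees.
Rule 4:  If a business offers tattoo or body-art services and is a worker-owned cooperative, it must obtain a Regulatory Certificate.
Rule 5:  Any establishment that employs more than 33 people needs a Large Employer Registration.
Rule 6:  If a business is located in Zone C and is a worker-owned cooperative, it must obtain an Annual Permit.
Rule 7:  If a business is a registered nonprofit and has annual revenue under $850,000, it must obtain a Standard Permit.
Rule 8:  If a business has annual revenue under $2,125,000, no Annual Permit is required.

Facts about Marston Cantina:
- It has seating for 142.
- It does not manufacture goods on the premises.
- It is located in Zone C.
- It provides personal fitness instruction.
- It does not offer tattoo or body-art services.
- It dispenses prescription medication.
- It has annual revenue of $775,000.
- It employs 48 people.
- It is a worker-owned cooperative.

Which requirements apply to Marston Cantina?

Rule 1: is a worker-owned cooperative → Municipal Authorization required.
Rule 2: does not offer tattoo or body-art services → Body Art License not required.
Rule 3: seating 142 ≤ 154; employees 48 ≤ 77 → Standard Registration not required.
Rule 4: does not offer tattoo or body-art services; is a worker-owned cooperative → Regulatory Certificate not required.
Rule 5: employees 48 > 33 → Large Employer Registration required.
Rule 6: is located in Zone C; is a worker-owned cooperative → Annual Permit required.
Rule 7: is a worker-owned cooperative (not: is a registered nonprofit); revenue $775,000 < $850,000 → Standard Permit not required.
Rule 8: revenue $775,000 < $2,125,000 → exempt from Annual Permit.

Large Employer Registration, Municipal Authorization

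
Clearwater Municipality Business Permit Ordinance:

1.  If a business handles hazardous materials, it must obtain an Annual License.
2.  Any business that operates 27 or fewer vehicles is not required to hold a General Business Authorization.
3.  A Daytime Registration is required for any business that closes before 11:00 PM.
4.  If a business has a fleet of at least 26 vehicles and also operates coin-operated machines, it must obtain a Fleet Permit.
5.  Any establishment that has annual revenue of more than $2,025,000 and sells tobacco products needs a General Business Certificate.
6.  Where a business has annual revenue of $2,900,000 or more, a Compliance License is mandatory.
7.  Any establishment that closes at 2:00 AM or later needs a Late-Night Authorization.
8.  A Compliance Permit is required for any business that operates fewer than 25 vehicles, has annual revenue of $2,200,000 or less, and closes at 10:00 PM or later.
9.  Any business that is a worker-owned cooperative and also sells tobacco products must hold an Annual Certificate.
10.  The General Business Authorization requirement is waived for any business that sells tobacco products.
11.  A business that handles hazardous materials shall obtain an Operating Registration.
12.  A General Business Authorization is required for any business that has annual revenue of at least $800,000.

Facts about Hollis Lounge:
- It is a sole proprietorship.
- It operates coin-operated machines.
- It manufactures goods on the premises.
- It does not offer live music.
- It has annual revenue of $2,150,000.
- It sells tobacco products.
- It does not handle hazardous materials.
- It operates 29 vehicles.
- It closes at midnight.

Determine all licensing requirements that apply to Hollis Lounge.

Fleet Permit, General Business Certificate

1. does not handle hazardous materials → Annual License not required.
2. vehicles 29 > 27 → General Business Authorization exemption does not apply.
3. closes midnight, after 11:00 PM → Daytime Registration not required.
4. vehicles 29 ≥ 26; operates coin-operated machines → Fleet Permit required.
5. revenue $2,150,000 > $2,025,000; sells tobacco products → General Business Certificate required.
6. revenue $2,150,000 < $2,900,000 → Compliance License not required.
7. closes midnight, at/before 2:00 AM → Late-Night Authorization not required.
8. vehicles 29 ≥ 25; revenue $2,150,000 ≤ $2,200,000; closes midnight, after 10:00 PM → Compliance Permit not required.
9. is a sole proprietorship (not: is a worker-owned cooperative); sells tobacco products → Annual Certificate not required.
10. sells tobacco products → exempt from General Business Authorization.
11. does not handle hazardous materials → Operating Registration not required.
12. revenue $2,150,000 ≥ $800,000 → General Business Authorization required.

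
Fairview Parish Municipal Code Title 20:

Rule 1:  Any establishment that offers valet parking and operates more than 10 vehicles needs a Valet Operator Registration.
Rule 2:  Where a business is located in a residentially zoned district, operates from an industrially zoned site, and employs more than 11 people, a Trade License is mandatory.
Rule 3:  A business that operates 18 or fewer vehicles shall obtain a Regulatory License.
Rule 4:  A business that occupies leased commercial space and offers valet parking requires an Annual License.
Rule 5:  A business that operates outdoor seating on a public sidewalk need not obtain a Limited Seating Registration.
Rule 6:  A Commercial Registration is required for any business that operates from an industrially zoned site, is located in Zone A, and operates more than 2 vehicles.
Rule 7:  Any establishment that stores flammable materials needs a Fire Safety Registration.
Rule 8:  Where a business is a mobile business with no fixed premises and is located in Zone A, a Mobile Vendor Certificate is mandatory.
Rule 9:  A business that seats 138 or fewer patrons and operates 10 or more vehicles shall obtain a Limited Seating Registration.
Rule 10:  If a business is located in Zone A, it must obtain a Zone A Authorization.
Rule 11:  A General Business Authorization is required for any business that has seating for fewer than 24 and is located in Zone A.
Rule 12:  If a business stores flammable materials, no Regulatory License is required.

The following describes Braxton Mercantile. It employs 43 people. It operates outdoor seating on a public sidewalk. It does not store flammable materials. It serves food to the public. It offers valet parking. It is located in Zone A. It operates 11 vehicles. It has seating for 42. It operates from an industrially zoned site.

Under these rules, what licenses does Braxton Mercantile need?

Commercial Registration, Regulatory License, Valet Operator Registration, Zone A Authorization

Rule 1: offers valet parking; vehicles 11 > 10 → Valet Operator Registration required.
Rule 2: is located in Zone A (not: is located in a residentially zoned district); operates from an industrially zoned site; employees 43 > 11 → Trade License not required.
Rule 3: vehicles 11 ≤ 18 → Regulatory License required.
Rule 4: operates from an industrially zoned site (not: occupies leased commercial space); offers valet parking → Annual License not required.
Rule 5: operates outdoor seating on a public sidewalk → exempt from Limited Seating Registration.
Rule 6: operates from an industrially zoned site; is located in Zone A; vehicles 11 > 2 → Commercial Registration required.
Rule 7: does not store flammable materials → Fire Safety Registration not required.
Rule 8: operates from an industrially zoned site (not: is a mobile business with no fixed premises); is located in Zone A → Mobile Vendor Certificate not required.
Rule 9: seating 42 ≤ 138; vehicles 11 ≥ 10 → Limited Seating Registration required.
Rule 10: is located in Zone A → Zone A Authorization required.
Rule 11: seating 42 ≥ 24; is located in Zone A → General Business Authorization not required.
Rule 12: does not store flammable materials → Regulatory License exemption does not apply.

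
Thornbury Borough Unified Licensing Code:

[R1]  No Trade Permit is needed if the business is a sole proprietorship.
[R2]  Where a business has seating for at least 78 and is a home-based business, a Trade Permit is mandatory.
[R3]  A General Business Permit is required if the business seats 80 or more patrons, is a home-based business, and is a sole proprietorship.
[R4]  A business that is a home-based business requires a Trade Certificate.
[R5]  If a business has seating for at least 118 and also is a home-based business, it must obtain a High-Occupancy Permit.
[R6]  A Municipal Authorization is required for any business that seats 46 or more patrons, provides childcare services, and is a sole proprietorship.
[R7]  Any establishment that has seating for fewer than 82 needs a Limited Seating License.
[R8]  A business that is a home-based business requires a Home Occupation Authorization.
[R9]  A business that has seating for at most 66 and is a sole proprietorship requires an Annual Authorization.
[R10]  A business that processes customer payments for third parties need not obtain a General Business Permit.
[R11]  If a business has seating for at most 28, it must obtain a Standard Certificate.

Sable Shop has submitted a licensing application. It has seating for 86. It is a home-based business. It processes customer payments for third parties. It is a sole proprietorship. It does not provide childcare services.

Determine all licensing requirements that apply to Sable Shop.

[R1] is a sole proprietorship → exempt from Trade Permit.
[R2] seating 86 ≥ 78; is a home-based business → Trade Permit required.
[R3] seating 86 ≥ 80; is a home-based business; is a sole proprietorship → General Business Permit required.
[R4] is a home-based business → Trade Certificate required.
[R5] seating 86 < 118; is a home-based business → High-Occupancy Permit not required.
[R6] seating 86 ≥ 46; does not provide childcare services; is a sole proprietorship → Municipal Authorization not required.
[R7] seating 86 ≥ 82 → Limited Seating License not required.
[R8] is a home-based business → Home Occupation Authorization required.
[R9] seating 86 > 66; is a sole proprietorship → Annual Authorization not required.
[R10] processes customer payments for third parties → exempt from General Business Permit.
[R11] seating 86 > 28 → Standard Certificate not required.

Home Occupation Authorization, Trade Certificate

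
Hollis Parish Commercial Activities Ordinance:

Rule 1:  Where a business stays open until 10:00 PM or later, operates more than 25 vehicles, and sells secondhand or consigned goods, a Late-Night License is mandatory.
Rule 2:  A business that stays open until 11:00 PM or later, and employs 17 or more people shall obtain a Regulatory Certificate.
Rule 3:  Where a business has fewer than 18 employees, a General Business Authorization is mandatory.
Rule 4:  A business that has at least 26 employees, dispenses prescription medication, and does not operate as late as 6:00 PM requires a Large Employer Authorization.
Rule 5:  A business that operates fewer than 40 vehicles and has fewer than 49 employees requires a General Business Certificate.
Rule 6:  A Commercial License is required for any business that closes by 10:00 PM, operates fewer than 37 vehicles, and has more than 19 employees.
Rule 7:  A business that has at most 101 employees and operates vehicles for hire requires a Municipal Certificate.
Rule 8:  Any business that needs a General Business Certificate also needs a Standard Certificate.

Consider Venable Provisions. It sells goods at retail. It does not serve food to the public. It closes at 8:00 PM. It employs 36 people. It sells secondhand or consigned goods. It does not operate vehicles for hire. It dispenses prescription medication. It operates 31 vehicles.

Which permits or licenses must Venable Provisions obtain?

Rule 1: closes 8:00 PM, at/before 10:00 PM; vehicles 31 > 25; sells secondhand or consigned goods → Late-Night License not required.
Rule 2: closes 8:00 PM, at/before 11:00 PM; employees 36 ≥ 17 → Regulatory Certificate not required.
Rule 3: employees 36 ≥ 18 → General Business Authorization not required.
Rule 4: employees 36 ≥ 26; dispenses prescription medication; closes 8:00 PM, after 6:00 PM → Large Employer Authorization not required.
Rule 5: vehicles 31 < 40; employees 36 < 49 → General Business Certificate required.
Rule 6: closes 8:00 PM, at/before 10:00 PM; vehicles 31 < 37; employees 36 > 19 → Commercial License required.
Rule 7: employees 36 ≤ 101; does not operate vehicles for hire → Municipal Certificate not required.
Rule 8: General Business Certificate is required → Standard Certificate also required.

Commercial License, General Business Certificate, Standard Certificate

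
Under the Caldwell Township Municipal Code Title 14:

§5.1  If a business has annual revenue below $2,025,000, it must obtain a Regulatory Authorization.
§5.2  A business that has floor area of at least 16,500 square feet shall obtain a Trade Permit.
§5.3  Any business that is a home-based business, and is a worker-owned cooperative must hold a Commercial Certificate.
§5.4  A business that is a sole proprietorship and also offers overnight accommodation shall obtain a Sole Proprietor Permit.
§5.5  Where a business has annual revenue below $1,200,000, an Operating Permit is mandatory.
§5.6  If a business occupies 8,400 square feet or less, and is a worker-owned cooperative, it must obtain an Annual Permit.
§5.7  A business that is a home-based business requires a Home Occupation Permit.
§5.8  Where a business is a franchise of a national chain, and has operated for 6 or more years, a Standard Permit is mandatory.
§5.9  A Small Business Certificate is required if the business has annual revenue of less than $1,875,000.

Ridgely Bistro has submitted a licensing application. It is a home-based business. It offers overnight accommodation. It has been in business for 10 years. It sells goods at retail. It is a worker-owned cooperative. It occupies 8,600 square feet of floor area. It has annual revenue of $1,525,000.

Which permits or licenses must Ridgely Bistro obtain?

§5.1 revenue $1,525,000 < $2,025,000 → Regulatory Authorization required.
§5.2 floor area 8,600 square feet < 16,500 square feet → Trade Permit not required.
§5.3 is a home-based business; is a worker-owned cooperative → Commercial Certificate required.
§5.4 is a worker-owned cooperative (not: is a sole proprietorship); offers overnight accommodation → Sole Proprietor Permit not required.
§5.5 revenue $1,525,000 ≥ $1,200,000 → Operating Permit not required.
§5.6 floor area 8,600 square feet > 8,400 square feet; is a worker-owned cooperative → Annual Permit not required.
§5.7 is a home-based business → Home Occupation Permit required.
§5.8 is a worker-owned cooperative (not: is a franchise of a national chain); years in business 10 ≥ 6 → Standard Permit not required.
§5.9 revenue $1,525,000 < $1,875,000 → Small Business Certificate required.

Commercial Certificate, Home Occupation Permit, Regulatory Authorization, Small Business Certificate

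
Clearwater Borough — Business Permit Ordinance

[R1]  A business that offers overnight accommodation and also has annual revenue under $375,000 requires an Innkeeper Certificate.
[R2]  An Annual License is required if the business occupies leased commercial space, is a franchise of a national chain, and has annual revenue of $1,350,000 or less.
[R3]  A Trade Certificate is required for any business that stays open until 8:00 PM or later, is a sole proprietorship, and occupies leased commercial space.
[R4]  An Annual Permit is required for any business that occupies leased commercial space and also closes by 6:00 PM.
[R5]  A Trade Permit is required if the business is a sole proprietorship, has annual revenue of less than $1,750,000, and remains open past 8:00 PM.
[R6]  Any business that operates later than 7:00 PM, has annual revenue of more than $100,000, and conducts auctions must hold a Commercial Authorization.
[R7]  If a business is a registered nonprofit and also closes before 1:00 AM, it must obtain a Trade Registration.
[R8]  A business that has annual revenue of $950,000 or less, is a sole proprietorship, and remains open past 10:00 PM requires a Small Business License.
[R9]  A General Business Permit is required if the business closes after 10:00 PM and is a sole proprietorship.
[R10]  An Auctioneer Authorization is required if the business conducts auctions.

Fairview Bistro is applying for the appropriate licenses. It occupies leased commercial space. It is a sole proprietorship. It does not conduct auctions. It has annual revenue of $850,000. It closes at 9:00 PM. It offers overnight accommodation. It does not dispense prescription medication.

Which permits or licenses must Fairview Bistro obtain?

[R1] offers overnight accommodation; revenue $850,000 ≥ $375,000 → Innkeeper Certificate not required.
[R2] occupies leased commercial space; is a sole proprietorship (not: is a franchise of a national chain); revenue $850,000 ≤ $1,350,000 → Annual License not required.
[R3] closes 9:00 PM, after 8:00 PM; is a sole proprietorship; occupies leased commercial space → Trade Certificate required.
[R4] occupies leased commercial space; closes 9:00 PM, after 6:00 PM → Annual Permit not required.
[R5] is a sole proprietorship; revenue $850,000 < $1,750,000; closes 9:00 PM, after 8:00 PM → Trade Permit required.
[R6] closes 9:00 PM, after 7:00 PM; revenue $850,000 > $100,000; does not conduct auctions → Commercial Authorization not required.
[R7] is a sole proprietorship (not: is a registered nonprofit); closes 9:00 PM, at/before 1:00 AM → Trade Registration not required.
[R8] revenue $850,000 ≤ $950,000; is a sole proprietorship; closes 9:00 PM, at/before 10:00 PM → Small Business License not required.
[R9] closes 9:00 PM, at/before 10:00 PM; is a sole proprietorship → General Business Permit not required.
[R10] does not conduct auctions → Auctioneer Authorization not required.

Trade Certificate, Trade Permit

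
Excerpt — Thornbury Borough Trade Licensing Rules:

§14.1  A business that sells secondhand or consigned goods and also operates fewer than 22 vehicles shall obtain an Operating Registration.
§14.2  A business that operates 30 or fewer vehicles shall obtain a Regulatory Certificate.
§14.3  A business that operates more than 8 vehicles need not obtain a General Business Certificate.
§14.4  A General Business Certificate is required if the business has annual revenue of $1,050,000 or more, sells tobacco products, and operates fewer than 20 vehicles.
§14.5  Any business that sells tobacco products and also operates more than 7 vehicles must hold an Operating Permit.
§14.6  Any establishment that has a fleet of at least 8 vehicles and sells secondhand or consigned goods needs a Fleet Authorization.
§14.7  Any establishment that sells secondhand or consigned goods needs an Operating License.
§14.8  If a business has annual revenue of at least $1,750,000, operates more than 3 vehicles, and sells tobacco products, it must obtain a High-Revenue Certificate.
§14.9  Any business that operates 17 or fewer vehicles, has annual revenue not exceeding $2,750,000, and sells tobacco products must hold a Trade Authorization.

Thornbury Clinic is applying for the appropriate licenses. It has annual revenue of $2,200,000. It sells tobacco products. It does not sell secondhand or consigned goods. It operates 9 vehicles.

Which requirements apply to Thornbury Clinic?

§14.1 does not sell secondhand or consigned goods; vehicles 9 < 22 → Operating Registration not required.
§14.2 vehicles 9 ≤ 30 → Regulatory Certificate required.
§14.3 vehicles 9 > 8 → exempt from General Business Certificate.
§14.4 revenue $2,200,000 ≥ $1,050,000; sells tobacco products; vehicles 9 < 20 → General Business Certificate required.
§14.5 sells tobacco products; vehicles 9 > 7 → Operating Permit required.
§14.6 vehicles 9 ≥ 8; does not sell secondhand or consigned goods → Fleet Authorization not required.
§14.7 does not sell secondhand or consigned goods → Operating License not required.
§14.8 revenue $2,200,000 ≥ $1,750,000; vehicles 9 > 3; sells tobacco products → High-Revenue Certificate required.
§14.9 vehicles 9 ≤ 17; revenue $2,200,000 ≤ $2,750,000; sells tobacco products → Trade Authorization required.

High-Revenue Certificate, Operating Permit, Regulatory Certificate, Trade Authorization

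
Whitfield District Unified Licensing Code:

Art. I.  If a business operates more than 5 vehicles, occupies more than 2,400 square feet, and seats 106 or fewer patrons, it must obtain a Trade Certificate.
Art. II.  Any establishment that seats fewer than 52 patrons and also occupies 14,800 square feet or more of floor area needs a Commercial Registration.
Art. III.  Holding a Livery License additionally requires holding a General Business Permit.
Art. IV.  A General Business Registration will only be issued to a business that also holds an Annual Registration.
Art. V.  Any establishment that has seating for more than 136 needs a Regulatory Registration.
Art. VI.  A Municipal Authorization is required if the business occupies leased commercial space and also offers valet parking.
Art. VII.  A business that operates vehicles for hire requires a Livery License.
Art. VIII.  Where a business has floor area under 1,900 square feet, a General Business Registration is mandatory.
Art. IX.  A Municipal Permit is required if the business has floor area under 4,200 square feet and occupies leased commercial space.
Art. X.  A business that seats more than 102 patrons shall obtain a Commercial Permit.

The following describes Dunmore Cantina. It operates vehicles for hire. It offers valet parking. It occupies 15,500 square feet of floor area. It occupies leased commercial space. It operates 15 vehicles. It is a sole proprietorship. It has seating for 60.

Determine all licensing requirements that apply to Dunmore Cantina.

Art. I. vehicles 15 > 5; floor area 15,500 square feet > 2,400 square feet; seating 60 ≤ 106 → Trade Certificate required.
Art. II. seating 60 ≥ 52; floor area 15,500 square feet ≥ 14,800 square feet → Commercial Registration not required.
Art. III. Livery License is required → General Business Permit also required.
Art. IV. General Business Registration is not required → no effect.
Art. V. seating 60 ≤ 136 → Regulatory Registration not required.
Art. VI. occupies leased commercial space; offers valet parking → Municipal Authorization required.
Art. VII. operates vehicles for hire → Livery License required.
Art. VIII. floor area 15,500 square feet ≥ 1,900 square feet → General Business Registration not required.
Art. IX. floor area 15,500 square feet ≥ 4,200 square feet; occupies leased commercial space → Municipal Permit not required.
Art. X. seating 60 ≤ 102 → Commercial Permit not required.

General Business Permit, Livery License, Municipal Authorization, Trade Certificate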